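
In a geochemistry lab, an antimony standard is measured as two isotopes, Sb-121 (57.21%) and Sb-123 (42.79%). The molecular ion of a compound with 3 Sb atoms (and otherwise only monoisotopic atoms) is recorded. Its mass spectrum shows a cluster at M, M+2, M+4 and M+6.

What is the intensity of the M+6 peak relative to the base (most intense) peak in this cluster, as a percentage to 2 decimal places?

18.65%

(0.5721 + 0.4279)^3 gives M 0.1872, M+2 0.4202, M+4 0.3143, M+6 0.0783; the largest is M+2.
P(M+2) = C(3,1) × 0.5721^2 × 0.4279^1 = 3 × 0.32729841 × 0.4279 = 0.420153 (base)
P(M+6) = C(3,3) × 0.5721^0 × 0.4279^3 = 1 × 1.0000 × 0.07834781 = 0.078348
Relative intensity = 0.078348 / 0.420153 × 100 = 18.65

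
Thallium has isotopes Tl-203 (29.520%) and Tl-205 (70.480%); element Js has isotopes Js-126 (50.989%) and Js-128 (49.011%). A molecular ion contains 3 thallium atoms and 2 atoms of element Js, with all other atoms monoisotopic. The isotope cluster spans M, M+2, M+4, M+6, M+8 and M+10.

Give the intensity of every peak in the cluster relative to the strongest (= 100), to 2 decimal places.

1.88 : 17.11 : 59.87 : 100.00 : 79.02 : 23.68

Thallium pattern (n=3): 0.02572463 : 0.18425524 : 0.43991564 : 0.35010449
Element Js pattern (n=2): 0.25998781 : 0.49980438 : 0.24020781
Convolve the two distributions (both contribute in 2-u steps):
  M: 0.02572463×0.25998781 = 0.006688
  M+2: 0.02572463×0.49980438 + 0.18425524×0.25998781 = 0.060761
  M+4: 0.02572463×0.24020781 + 0.18425524×0.49980438 + 0.43991564×0.25998781 = 0.212644
  M+6: 0.18425524×0.24020781 + 0.43991564×0.49980438 + 0.35010449×0.25998781 = 0.355154
  M+8: 0.43991564×0.24020781 + 0.35010449×0.49980438 = 0.280655
  M+10: 0.35010449×0.24020781 = 0.084098
Scale to base peak (0.355154) = 100: 1.88 : 17.11 : 59.87 : 100.00 : 79.02 : 23.68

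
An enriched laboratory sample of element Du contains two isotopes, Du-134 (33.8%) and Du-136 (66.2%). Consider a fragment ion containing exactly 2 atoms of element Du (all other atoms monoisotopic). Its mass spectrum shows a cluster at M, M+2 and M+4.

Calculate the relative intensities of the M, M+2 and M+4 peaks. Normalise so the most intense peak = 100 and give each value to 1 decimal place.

25.5 : 100.0 : 97.9

The 2 Du atoms are independent, so intensities follow the terms of (0.338 + 0.662)^2.
P(M) = 0.338^2 = 0.114244
P(M+2) = 2 × 0.338^1 × 0.662^1 = 0.447512
P(M+4) = 0.662^2 = 0.438244
The M+2 peak is largest (0.447512); scaling to 100 gives 25.5 : 100.0 : 97.9.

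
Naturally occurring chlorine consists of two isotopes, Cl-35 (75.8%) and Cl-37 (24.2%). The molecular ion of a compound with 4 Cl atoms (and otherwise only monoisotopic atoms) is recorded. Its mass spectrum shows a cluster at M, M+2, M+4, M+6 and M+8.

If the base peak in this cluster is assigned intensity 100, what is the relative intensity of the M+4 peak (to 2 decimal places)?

47.89

Binomial terms of (0.758 + 0.242)^4: M 0.3301, M+2 0.4216, M+4 0.2019, M+6 0.0430, M+8 0.0034 → M+2 is the base peak.
P(M+2) = C(4,1) × 0.758^3 × 0.242^1 = 4 × 0.43551951 × 0.2420 = 0.421583 (base)
P(M+4) = C(4,2) × 0.758^2 × 0.242^2 = 6 × 0.574564 × 0.058564 = 0.201893
Relative intensity = 0.201893 / 0.421583 × 100 = 47.89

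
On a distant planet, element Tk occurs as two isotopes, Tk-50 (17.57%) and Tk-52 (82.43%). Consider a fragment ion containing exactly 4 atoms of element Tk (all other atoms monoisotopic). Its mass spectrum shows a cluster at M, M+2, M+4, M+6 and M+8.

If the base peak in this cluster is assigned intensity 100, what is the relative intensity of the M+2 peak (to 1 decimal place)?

(0.1757 + 0.8243)^4 gives M 0.0010, M+2 0.0179, M+4 0.1259, M+6 0.3936, M+8 0.4617; the largest is M+8.
P(M+8) = C(4,4) × 0.1757^0 × 0.8243^4 = 1 × 1.0000 × 0.46168015 = 0.461680 (base)
P(M+2) = C(4,1) × 0.1757^3 × 0.8243^1 = 4 × 0.00542395 × 0.8243 = 0.017884
Relative intensity = 0.017884 / 0.461680 × 100 = 3.9

3.9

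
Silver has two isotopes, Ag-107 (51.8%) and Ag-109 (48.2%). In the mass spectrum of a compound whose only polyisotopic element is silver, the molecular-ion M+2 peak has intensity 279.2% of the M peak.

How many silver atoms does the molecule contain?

3

The M+2/M ratio from n Ag atoms is n · q/p = n · 0.482/0.518.
n = 2.792 × 0.518/0.482 = 3.00 ≈ 3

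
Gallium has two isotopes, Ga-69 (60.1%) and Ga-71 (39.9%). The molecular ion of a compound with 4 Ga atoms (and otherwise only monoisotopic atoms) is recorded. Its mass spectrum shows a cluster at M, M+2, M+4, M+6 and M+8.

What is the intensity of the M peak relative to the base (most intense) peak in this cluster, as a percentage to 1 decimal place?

37.7%

Term probabilities: M 0.1305, M+2 0.3465, M+4 0.3450, M+6 0.1527, M+8 0.0253. Base peak = M+2.
P(M+2) = C(4,1) × 0.601^3 × 0.399^1 = 4 × 0.2170818 × 0.3990 = 0.346463 (base)
P(M) = C(4,0) × 0.601^4 × 0.399^0 = 1 × 0.13046616 × 1.0000 = 0.130466
Relative intensity = 0.130466 / 0.346463 × 100 = 37.7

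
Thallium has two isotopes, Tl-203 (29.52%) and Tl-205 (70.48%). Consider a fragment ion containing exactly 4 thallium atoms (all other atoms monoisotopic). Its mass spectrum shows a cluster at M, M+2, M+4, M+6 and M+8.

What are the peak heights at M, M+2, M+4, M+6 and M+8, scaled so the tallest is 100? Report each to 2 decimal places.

1.84 : 17.54 : 62.83 : 100.00 : 59.69

Expanding (0.2952 + 0.7048)^4:
P(M) = 0.2952^4 = 0.007594
P(M+2) = 4 × 0.2952^3 × 0.7048^1 = 0.072523
P(M+4) = 6 × 0.2952^2 × 0.7048^2 = 0.259726
P(M+6) = 4 × 0.2952^1 × 0.7048^3 = 0.413403
P(M+8) = 0.7048^4 = 0.246754
The M+6 peak is largest (0.413403); scaling to 100 gives 1.84 : 17.54 : 62.83 : 100.00 : 59.69.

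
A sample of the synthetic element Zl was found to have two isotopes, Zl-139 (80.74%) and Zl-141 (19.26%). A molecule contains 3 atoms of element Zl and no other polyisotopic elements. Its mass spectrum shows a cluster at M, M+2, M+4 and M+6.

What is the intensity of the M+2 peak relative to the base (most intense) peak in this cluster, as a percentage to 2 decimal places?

Term probabilities: M 0.5263, M+2 0.3767, M+4 0.0899, M+6 0.0071. Base peak = M.
P(M) = C(3,0) × 0.8074^3 × 0.1926^0 = 1 × 0.52633983 × 1.0000 = 0.526340 (base)
P(M+2) = C(3,1) × 0.8074^2 × 0.1926^1 = 3 × 0.65189476 × 0.1926 = 0.376665
Relative intensity = 0.376665 / 0.526340 × 100 = 71.56

71.56%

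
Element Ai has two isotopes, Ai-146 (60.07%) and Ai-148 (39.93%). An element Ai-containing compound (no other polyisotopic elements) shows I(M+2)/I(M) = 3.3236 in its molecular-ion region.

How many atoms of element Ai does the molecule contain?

The M+2/M ratio from n Ai atoms is n · q/p = n · 0.3993/0.6007.
n = 3.3236 × 0.6007/0.3993 = 5.00 ≈ 5

5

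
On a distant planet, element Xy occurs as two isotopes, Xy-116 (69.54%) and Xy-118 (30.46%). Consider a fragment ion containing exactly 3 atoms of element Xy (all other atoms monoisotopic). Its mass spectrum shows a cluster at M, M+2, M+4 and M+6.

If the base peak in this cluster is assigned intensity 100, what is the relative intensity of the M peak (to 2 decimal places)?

76.10

Term probabilities: M 0.3363, M+2 0.4419, M+4 0.1936, M+6 0.0283. Base peak = M+2.
P(M+2) = C(3,1) × 0.6954^2 × 0.3046^1 = 3 × 0.48358116 × 0.3046 = 0.441896 (base)
P(M) = C(3,0) × 0.6954^3 × 0.3046^0 = 1 × 0.33628234 × 1.0000 = 0.336282
Relative intensity = 0.336282 / 0.441896 × 100 = 76.10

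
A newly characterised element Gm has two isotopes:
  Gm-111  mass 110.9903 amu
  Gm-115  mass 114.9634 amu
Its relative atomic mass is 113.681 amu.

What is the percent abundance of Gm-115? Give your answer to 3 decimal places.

Writing the weighted mean with unknown fraction x of Gm-111:
110.9903·x + 114.9634·(1 − x) = 113.681
(110.9903 − 114.9634)·x = 113.681 − 114.9634
x = -1.2824 / -3.9731 = 0.32277 → 32.277% Gm-111, 67.723% Gm-115.

67.723%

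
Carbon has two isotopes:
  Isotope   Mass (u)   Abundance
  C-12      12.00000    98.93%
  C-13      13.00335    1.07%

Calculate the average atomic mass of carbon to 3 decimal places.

Average mass = Σ (abundance × isotope mass) = 0.9893 × 12.00000 + 0.0107 × 13.00335
= 11.871600 + 0.139136 = 12.010736 u

12.011 u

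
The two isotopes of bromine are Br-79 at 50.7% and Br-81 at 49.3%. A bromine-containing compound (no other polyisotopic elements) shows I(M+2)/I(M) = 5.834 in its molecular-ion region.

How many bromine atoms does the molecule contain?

For n independent Br atoms, I(M+2)/I(M) = n · (abundance Br-81) / (abundance Br-79) = n · 0.493/0.507.
n = 5.834 × 0.507/0.493 = 6.00 ≈ 6

6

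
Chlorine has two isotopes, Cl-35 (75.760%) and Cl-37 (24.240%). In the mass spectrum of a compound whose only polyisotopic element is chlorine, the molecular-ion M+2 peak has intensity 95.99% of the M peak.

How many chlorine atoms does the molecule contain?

The M+2/M ratio from n Cl atoms is n · q/p = n · 0.24240/0.75760.
n = 0.9599 × 0.75760/0.24240 = 3.00 ≈ 3

3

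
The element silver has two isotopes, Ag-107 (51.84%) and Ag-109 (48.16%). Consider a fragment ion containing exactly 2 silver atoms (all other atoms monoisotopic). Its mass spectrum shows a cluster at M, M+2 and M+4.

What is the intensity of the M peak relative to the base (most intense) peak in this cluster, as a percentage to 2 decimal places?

Binomial terms of (0.5184 + 0.4816)^2: M 0.2687, M+2 0.4993, M+4 0.2319 → M+2 is the base peak.
P(M+2) = C(2,1) × 0.5184^1 × 0.4816^1 = 2 × 0.5184 × 0.4816 = 0.499323 (base)
P(M) = C(2,0) × 0.5184^2 × 0.4816^0 = 1 × 0.26873856 × 1.0000 = 0.268739
Relative intensity = 0.268739 / 0.499323 × 100 = 53.82

53.82%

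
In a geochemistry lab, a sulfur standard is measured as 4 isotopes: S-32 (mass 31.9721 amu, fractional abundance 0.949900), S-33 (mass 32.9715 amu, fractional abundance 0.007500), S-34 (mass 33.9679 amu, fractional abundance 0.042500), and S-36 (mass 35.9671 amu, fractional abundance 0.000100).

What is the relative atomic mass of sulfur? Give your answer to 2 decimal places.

The abundance-weighted mean is 0.949900 × 31.9721 + 0.007500 × 32.9715 + 0.042500 × 33.9679 + 0.000100 × 35.9671
= 30.37030 + 0.24729 + 1.44364 + 0.00360 = 32.06483 amu

32.06 amu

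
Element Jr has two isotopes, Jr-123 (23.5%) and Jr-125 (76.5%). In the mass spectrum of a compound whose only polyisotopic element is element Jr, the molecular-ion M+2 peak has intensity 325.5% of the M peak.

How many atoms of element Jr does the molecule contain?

For n independent Jr atoms, I(M+2)/I(M) = n · (abundance Jr-125) / (abundance Jr-123) = n · 0.765/0.235.
n = 3.255 × 0.235/0.765 = 1.00 ≈ 1

1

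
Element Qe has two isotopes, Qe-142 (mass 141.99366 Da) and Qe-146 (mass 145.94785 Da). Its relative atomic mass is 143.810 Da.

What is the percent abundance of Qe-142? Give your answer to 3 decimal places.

54.065%

Let x be the fractional abundance of Qe-142; then Qe-146 has abundance 1 − x.
141.99366·x + 145.94785·(1 − x) = 143.810
(141.99366 − 145.94785)·x = 143.810 − 145.94785
x = -2.13785 / -3.95419 = 0.54065 → 54.065% Qe-142, 45.935% Qe-146.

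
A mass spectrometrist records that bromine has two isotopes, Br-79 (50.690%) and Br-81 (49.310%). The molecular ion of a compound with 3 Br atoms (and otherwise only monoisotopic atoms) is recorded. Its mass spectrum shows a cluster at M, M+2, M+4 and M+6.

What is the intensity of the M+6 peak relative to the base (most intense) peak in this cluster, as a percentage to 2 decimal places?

31.54%

(0.50690 + 0.49310)^3 gives M 0.1302, M+2 0.3801, M+4 0.3698, M+6 0.1199; the largest is M+2.
P(M+2) = C(3,1) × 0.50690^2 × 0.49310^1 = 3 × 0.25694761 × 0.4931 = 0.380103 (base)
P(M+6) = C(3,3) × 0.50690^0 × 0.49310^3 = 1 × 1.0000 × 0.11989609 = 0.119896
Relative intensity = 0.119896 / 0.380103 × 100 = 31.54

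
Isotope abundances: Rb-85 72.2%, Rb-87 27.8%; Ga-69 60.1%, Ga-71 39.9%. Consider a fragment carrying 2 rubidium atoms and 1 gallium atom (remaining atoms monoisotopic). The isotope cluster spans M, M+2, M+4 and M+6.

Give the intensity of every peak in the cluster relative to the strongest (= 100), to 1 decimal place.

69.7 : 100.0 : 46.0 : 6.9

Rubidium pattern (n=2): 0.521284 : 0.401432 : 0.077284
Gallium pattern (n=1): 0.6010 : 0.3990
Convolve the two distributions (both contribute in 2-u steps):
  M: 0.521284×0.6010 = 0.313292
  M+2: 0.521284×0.3990 + 0.401432×0.6010 = 0.449253
  M+4: 0.401432×0.3990 + 0.077284×0.6010 = 0.206619
  M+6: 0.077284×0.3990 = 0.030836
Scale to base peak (0.449253) = 100: 69.7 : 100.0 : 46.0 : 6.9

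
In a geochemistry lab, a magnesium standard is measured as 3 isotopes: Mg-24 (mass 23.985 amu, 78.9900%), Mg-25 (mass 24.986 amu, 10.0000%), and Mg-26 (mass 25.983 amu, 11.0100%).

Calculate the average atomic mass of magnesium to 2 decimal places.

Ar = Σ fᵢ·mᵢ = 0.789900 × 23.985 + 0.100000 × 24.986 + 0.110100 × 25.983
= 18.9458 + 2.4986 + 2.8607 = 24.3051 amu

24.31 amu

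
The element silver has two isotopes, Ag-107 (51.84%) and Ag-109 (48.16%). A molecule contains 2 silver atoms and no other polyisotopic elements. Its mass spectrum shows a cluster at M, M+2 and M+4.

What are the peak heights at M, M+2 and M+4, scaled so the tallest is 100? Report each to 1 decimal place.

53.8 : 100.0 : 46.5

Expanding (0.5184 + 0.4816)^2:
P(M) = 0.5184^2 = 0.268739
P(M+2) = 2 × 0.5184^1 × 0.4816^1 = 0.499323
P(M+4) = 0.4816^2 = 0.231939
The M+2 peak is largest (0.499323); scaling to 100 gives 53.8 : 100.0 : 46.5.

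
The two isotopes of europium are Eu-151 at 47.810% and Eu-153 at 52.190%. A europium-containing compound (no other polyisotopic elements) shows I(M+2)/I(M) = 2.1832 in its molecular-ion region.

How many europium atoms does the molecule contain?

The M+2/M ratio from n Eu atoms is n · q/p = n · 0.52190/0.47810.
n = 2.1832 × 0.47810/0.52190 = 2.00 ≈ 2

2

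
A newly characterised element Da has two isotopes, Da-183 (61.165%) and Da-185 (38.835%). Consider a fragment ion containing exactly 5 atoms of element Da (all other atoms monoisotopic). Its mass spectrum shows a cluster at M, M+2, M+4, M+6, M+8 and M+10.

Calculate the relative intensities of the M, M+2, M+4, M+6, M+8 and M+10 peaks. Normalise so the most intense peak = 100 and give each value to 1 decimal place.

Expanding (0.61165 + 0.38835)^5:
P(M) = 0.61165^5 = 0.085608
P(M+2) = 5 × 0.61165^4 × 0.38835^1 = 0.271772
P(M+4) = 10 × 0.61165^3 × 0.38835^2 = 0.345108
P(M+6) = 10 × 0.61165^2 × 0.38835^3 = 0.219117
P(M+8) = 5 × 0.61165^1 × 0.38835^4 = 0.069561
P(M+10) = 0.38835^5 = 0.008833
The M+4 peak is largest (0.345108); scaling to 100 gives 24.8 : 78.7 : 100.0 : 63.5 : 20.2 : 2.6.

24.8 : 78.7 : 100.0 : 63.5 : 20.2 : 2.6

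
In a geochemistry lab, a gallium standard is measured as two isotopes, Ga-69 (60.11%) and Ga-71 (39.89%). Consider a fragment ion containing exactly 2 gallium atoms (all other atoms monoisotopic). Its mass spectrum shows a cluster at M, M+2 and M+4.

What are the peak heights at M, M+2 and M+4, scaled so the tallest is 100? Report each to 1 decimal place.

75.3 : 100.0 : 33.2

Each Ga atom is independently Ga-69 (p = 0.6011) or Ga-71 (q = 0.3989); the cluster is the binomial expansion (p + q)^2.
P(M) = 0.6011^2 = 0.361321
P(M+2) = 2 × 0.6011^1 × 0.3989^1 = 0.479558
P(M+4) = 0.3989^2 = 0.159121
The M+2 peak is largest (0.479558); scaling to 100 gives 75.3 : 100.0 : 33.2.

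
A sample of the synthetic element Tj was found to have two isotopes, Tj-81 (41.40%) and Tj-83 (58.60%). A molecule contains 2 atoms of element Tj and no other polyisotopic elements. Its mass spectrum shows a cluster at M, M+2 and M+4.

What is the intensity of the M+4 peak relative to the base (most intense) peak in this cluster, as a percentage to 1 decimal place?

Term probabilities: M 0.1714, M+2 0.4852, M+4 0.3434. Base peak = M+2.
P(M+2) = C(2,1) × 0.4140^1 × 0.5860^1 = 2 × 0.4140 × 0.5860 = 0.485208 (base)
P(M+4) = C(2,2) × 0.4140^0 × 0.5860^2 = 1 × 1.0000 × 0.343396 = 0.343396
Relative intensity = 0.343396 / 0.485208 × 100 = 70.8

70.8%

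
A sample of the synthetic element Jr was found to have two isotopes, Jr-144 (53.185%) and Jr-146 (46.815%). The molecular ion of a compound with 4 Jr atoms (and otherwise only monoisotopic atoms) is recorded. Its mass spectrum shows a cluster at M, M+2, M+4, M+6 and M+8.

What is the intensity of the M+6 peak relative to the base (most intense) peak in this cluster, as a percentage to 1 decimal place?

58.7%

(0.53185 + 0.46815)^4 gives M 0.0800, M+2 0.2817, M+4 0.3720, M+6 0.2183, M+8 0.0480; the largest is M+4.
P(M+4) = C(4,2) × 0.53185^2 × 0.46815^2 = 6 × 0.28286442 × 0.21916442 = 0.371963 (base)
P(M+6) = C(4,3) × 0.53185^1 × 0.46815^3 = 4 × 0.53185 × 0.10260182 = 0.218275
Relative intensity = 0.218275 / 0.371963 × 100 = 58.7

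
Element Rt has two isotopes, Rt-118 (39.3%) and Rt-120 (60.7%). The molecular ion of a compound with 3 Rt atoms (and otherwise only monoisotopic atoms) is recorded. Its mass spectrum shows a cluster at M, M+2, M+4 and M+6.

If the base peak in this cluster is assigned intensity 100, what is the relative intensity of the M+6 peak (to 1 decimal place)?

51.5

Binomial terms of (0.393 + 0.607)^3: M 0.0607, M+2 0.2813, M+4 0.4344, M+6 0.2236 → M+4 is the base peak.
P(M+4) = C(3,2) × 0.393^1 × 0.607^2 = 3 × 0.3930 × 0.368449 = 0.434401 (base)
P(M+6) = C(3,3) × 0.393^0 × 0.607^3 = 1 × 1.0000 × 0.22364854 = 0.223649
Relative intensity = 0.223649 / 0.434401 × 100 = 51.5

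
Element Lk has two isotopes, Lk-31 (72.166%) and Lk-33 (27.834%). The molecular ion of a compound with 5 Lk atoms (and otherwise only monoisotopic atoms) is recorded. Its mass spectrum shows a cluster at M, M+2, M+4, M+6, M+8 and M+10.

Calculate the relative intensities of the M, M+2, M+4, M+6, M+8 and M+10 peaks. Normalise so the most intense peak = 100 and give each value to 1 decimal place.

The 5 Lk atoms are independent, so intensities follow the terms of (0.72166 + 0.27834)^5.
P(M) = 0.72166^5 = 0.195733
P(M+2) = 5 × 0.72166^4 × 0.27834^1 = 0.377465
P(M+4) = 10 × 0.72166^3 × 0.27834^2 = 0.291172
P(M+6) = 10 × 0.72166^2 × 0.27834^3 = 0.112303
P(M+8) = 5 × 0.72166^1 × 0.27834^4 = 0.021657
P(M+10) = 0.27834^5 = 0.001671
The M+2 peak is largest (0.377465); scaling to 100 gives 51.9 : 100.0 : 77.1 : 29.8 : 5.7 : 0.4.

51.9 : 100.0 : 77.1 : 29.8 : 5.7 : 0.4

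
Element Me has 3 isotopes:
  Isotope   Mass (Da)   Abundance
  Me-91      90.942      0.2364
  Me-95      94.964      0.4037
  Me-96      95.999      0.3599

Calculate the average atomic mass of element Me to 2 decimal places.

94.39 Da

Ar = Σ fᵢ·mᵢ = 0.2364 × 90.942 + 0.4037 × 94.964 + 0.3599 × 95.999
= 21.4987 + 38.3370 + 34.5500 = 94.3857 Da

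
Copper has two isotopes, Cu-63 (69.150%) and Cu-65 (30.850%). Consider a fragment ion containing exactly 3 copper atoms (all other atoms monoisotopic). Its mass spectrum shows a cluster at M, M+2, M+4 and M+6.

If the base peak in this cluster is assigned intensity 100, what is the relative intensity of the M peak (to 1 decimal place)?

(0.69150 + 0.30850)^3 gives M 0.3307, M+2 0.4425, M+4 0.1974, M+6 0.0294; the largest is M+2.
P(M+2) = C(3,1) × 0.69150^2 × 0.30850^1 = 3 × 0.47817225 × 0.3085 = 0.442548 (base)
P(M) = C(3,0) × 0.69150^3 × 0.30850^0 = 1 × 0.33065611 × 1.0000 = 0.330656
Relative intensity = 0.330656 / 0.442548 × 100 = 74.7

74.7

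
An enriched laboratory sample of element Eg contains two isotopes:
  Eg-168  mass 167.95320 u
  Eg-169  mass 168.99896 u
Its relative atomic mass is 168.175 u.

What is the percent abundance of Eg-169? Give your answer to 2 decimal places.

21.21%

Let x be the fractional abundance of Eg-168; then Eg-169 has abundance 1 − x.
167.95320·x + 168.99896·(1 − x) = 168.175
(167.95320 − 168.99896)·x = 168.175 − 168.99896
x = -0.82396 / -1.04576 = 0.78791 → 78.79% Eg-168, 21.21% Eg-169.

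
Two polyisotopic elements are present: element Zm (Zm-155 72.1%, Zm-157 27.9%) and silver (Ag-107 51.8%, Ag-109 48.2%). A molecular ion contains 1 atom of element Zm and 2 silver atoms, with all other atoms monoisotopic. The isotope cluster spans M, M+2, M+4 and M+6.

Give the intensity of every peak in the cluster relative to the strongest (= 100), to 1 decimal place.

Element Zm pattern (n=1): 0.7210 : 0.2790
Silver pattern (n=2): 0.268324 : 0.499352 : 0.232324
Convolve the two distributions (both contribute in 2-u steps):
  M: 0.7210×0.268324 = 0.193462
  M+2: 0.7210×0.499352 + 0.2790×0.268324 = 0.434895
  M+4: 0.7210×0.232324 + 0.2790×0.499352 = 0.306825
  M+6: 0.2790×0.232324 = 0.064818
Scale to base peak (0.434895) = 100: 44.5 : 100.0 : 70.6 : 14.9

44.5 : 100.0 : 70.6 : 14.9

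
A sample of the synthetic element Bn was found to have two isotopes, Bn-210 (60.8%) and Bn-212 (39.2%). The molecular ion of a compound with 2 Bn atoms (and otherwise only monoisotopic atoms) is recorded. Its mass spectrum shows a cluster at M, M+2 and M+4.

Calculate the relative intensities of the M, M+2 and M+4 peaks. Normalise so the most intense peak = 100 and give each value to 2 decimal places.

77.55 : 100.00 : 32.24

The 2 Bn atoms are independent, so intensities follow the terms of (0.608 + 0.392)^2.
P(M) = 0.608^2 = 0.369664
P(M+2) = 2 × 0.608^1 × 0.392^1 = 0.476672
P(M+4) = 0.392^2 = 0.153664
The M+2 peak is largest (0.476672); scaling to 100 gives 77.55 : 100.00 : 32.24.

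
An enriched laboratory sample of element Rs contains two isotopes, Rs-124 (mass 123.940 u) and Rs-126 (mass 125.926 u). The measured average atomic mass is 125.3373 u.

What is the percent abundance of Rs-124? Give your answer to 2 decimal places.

Let x be the fractional abundance of Rs-124; then Rs-126 has abundance 1 − x.
123.940·x + 125.926·(1 − x) = 125.3373
(123.940 − 125.926)·x = 125.3373 − 125.926
x = -0.5887 / -1.986 = 0.29642 → 29.64% Rs-124, 70.36% Rs-126.

29.64%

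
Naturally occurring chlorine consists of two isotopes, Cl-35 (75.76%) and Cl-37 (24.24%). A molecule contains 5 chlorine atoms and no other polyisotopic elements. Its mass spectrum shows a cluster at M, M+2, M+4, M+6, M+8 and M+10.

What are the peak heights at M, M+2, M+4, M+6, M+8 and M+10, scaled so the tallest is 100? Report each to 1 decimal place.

Each Cl atom is independently Cl-35 (p = 0.7576) or Cl-37 (q = 0.2424); the cluster is the binomial expansion (p + q)^5.
P(M) = 0.7576^5 = 0.249574
P(M+2) = 5 × 0.7576^4 × 0.2424^1 = 0.399266
P(M+4) = 10 × 0.7576^3 × 0.2424^2 = 0.255497
P(M+6) = 10 × 0.7576^2 × 0.2424^3 = 0.081748
P(M+8) = 5 × 0.7576^1 × 0.2424^4 = 0.013078
P(M+10) = 0.2424^5 = 0.000837
The M+2 peak is largest (0.399266); scaling to 100 gives 62.5 : 100.0 : 64.0 : 20.5 : 3.3 : 0.2.

62.5 : 100.0 : 64.0 : 20.5 : 3.3 : 0.2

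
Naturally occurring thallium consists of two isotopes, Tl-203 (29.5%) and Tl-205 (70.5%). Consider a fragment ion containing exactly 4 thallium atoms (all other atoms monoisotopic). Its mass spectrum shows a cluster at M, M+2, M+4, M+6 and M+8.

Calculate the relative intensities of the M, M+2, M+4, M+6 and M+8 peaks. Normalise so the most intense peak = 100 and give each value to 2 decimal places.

Expanding (0.295 + 0.705)^4:
P(M) = 0.295^4 = 0.007573
P(M+2) = 4 × 0.295^3 × 0.705^1 = 0.072396
P(M+4) = 6 × 0.295^2 × 0.705^2 = 0.259522
P(M+6) = 4 × 0.295^1 × 0.705^3 = 0.413475
P(M+8) = 0.705^4 = 0.247034
The M+6 peak is largest (0.413475); scaling to 100 gives 1.83 : 17.51 : 62.77 : 100.00 : 59.75.

1.83 : 17.51 : 62.77 : 100.00 : 59.75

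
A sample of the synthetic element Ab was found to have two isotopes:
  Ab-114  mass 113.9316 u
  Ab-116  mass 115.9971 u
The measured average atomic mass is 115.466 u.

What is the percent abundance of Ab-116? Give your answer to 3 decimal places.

74.287%

With x = fraction of Ab-114 (so Ab-116 is 1 − x):
113.9316·x + 115.9971·(1 − x) = 115.466
(113.9316 − 115.9971)·x = 115.466 − 115.9971
x = -0.5311 / -2.0655 = 0.25713 → 25.713% Ab-114, 74.287% Ab-116.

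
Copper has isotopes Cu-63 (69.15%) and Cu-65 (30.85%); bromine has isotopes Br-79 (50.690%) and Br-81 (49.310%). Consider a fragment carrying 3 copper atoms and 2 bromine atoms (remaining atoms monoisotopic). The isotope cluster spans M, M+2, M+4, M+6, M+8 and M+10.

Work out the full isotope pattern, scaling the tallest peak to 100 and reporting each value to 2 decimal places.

Copper pattern (n=3): 0.33065611 : 0.44254842 : 0.19743483 : 0.02936064
Bromine pattern (n=2): 0.25694761 : 0.49990478 : 0.24314761
Convolve the two distributions (both contribute in 2-u steps):
  M: 0.33065611×0.25694761 = 0.084961
  M+2: 0.33065611×0.49990478 + 0.44254842×0.25694761 = 0.279008
  M+4: 0.33065611×0.24314761 + 0.44254842×0.49990478 + 0.19743483×0.25694761 = 0.352361
  M+6: 0.44254842×0.24314761 + 0.19743483×0.49990478 + 0.02936064×0.25694761 = 0.213847
  M+8: 0.19743483×0.24314761 + 0.02936064×0.49990478 = 0.062683
  M+10: 0.02936064×0.24314761 = 0.007139
Scale to base peak (0.352361) = 100: 24.11 : 79.18 : 100.00 : 60.69 : 17.79 : 2.03

24.11 : 79.18 : 100.00 : 60.69 : 17.79 : 2.03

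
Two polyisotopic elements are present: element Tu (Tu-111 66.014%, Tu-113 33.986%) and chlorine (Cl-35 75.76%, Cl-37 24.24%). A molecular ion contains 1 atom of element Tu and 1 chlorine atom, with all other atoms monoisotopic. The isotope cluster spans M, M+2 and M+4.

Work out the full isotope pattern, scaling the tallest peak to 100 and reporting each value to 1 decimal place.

Element Tu pattern (n=1): 0.66014 : 0.33986
Chlorine pattern (n=1): 0.7576 : 0.2424
Convolve the two distributions (both contribute in 2-u steps):
  M: 0.66014×0.7576 = 0.500122
  M+2: 0.66014×0.2424 + 0.33986×0.7576 = 0.417496
  M+4: 0.33986×0.2424 = 0.082382
Scale to base peak (0.500122) = 100: 100.0 : 83.5 : 16.5

100.0 : 83.5 : 16.5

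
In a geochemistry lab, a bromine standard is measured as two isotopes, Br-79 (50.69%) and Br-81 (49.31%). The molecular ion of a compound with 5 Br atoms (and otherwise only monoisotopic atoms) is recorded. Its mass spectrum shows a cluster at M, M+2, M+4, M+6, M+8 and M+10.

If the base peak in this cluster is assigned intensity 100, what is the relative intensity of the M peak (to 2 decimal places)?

(0.5069 + 0.4931)^5 gives M 0.0335, M+2 0.1628, M+4 0.3167, M+6 0.3081, M+8 0.1498, M+10 0.0292; the largest is M+4.
P(M+4) = C(5,2) × 0.5069^3 × 0.4931^2 = 10 × 0.13024674 × 0.24314761 = 0.316692 (base)
P(M) = C(5,0) × 0.5069^5 × 0.4931^0 = 1 × 0.03346659 × 1.0000 = 0.033467
Relative intensity = 0.033467 / 0.316692 × 100 = 10.57

10.57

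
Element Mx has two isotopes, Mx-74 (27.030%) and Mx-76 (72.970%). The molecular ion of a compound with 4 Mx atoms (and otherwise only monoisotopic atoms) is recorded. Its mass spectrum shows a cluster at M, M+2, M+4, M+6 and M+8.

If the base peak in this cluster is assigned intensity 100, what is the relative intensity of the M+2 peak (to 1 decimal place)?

13.7

Binomial terms of (0.27030 + 0.72970)^4: M 0.0053, M+2 0.0576, M+4 0.2334, M+6 0.4201, M+8 0.2835 → M+6 is the base peak.
P(M+6) = C(4,3) × 0.27030^1 × 0.72970^3 = 4 × 0.2703 × 0.38853759 = 0.420087 (base)
P(M+2) = C(4,1) × 0.27030^3 × 0.72970^1 = 4 × 0.01974868 × 0.7297 = 0.057642
Relative intensity = 0.057642 / 0.420087 × 100 = 13.7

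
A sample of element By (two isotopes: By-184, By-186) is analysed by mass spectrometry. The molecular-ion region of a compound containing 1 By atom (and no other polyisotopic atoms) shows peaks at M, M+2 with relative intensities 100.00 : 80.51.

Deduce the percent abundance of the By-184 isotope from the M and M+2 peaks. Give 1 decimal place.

55.4%

If p is the fraction of By that is By-184, then I(M+2)/I(M) = [C(1,1)·p^0·(1−p)] / p^1 = 1·(1−p)/p = 80.51/100.00 = 0.8051
(1−p)/p = 0.8051/1 = 0.8051  ⇒  p = 1/(1 + 0.8051) = 0.5540
By-184: 55.4%, By-186: 44.6%.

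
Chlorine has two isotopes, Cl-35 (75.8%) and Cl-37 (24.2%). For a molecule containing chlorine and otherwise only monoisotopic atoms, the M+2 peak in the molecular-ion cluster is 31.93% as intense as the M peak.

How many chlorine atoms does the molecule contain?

1

The M+2/M ratio from n Cl atoms is n · q/p = n · 0.242/0.758.
n = 0.3193 × 0.758/0.242 = 1.00 ≈ 1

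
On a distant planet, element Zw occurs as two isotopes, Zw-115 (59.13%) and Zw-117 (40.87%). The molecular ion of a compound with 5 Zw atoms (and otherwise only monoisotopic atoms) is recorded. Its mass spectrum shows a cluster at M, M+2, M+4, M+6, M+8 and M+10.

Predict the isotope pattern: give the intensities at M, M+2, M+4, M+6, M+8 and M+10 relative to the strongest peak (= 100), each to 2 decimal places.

The 5 Zw atoms are independent, so intensities follow the terms of (0.5913 + 0.4087)^5.
P(M) = 0.5913^5 = 0.072284
P(M+2) = 5 × 0.5913^4 × 0.4087^1 = 0.249808
P(M+4) = 10 × 0.5913^3 × 0.4087^2 = 0.345329
P(M+6) = 10 × 0.5913^2 × 0.4087^3 = 0.238687
P(M+8) = 5 × 0.5913^1 × 0.4087^4 = 0.082489
P(M+10) = 0.4087^5 = 0.011403
The M+4 peak is largest (0.345329); scaling to 100 gives 20.93 : 72.34 : 100.00 : 69.12 : 23.89 : 3.30.

20.93 : 72.34 : 100.00 : 69.12 : 23.89 : 3.30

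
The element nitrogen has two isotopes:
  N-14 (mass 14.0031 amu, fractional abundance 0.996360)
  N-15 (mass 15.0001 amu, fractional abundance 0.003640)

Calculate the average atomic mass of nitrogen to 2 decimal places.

Ar = Σ fᵢ·mᵢ = 0.996360 × 14.0031 + 0.003640 × 15.0001
= 13.95213 + 0.05460 = 14.00673 amu

14.01 amu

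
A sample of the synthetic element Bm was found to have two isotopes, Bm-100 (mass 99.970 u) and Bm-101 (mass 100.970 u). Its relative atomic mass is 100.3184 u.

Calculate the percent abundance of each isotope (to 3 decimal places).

Writing the weighted mean with unknown fraction x of Bm-100:
99.970·x + 100.970·(1 − x) = 100.3184
(99.970 − 100.970)·x = 100.3184 − 100.970
x = -0.6516 / -1.000 = 0.65160 → 65.160% Bm-100, 34.840% Bm-101.

Bm-100: 65.160%, Bm-101: 34.840%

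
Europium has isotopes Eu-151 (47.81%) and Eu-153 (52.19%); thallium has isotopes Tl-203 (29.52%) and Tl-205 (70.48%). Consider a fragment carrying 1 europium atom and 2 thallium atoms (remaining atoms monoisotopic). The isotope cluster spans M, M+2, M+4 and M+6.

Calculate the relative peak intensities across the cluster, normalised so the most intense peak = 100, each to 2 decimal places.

Europium pattern (n=1): 0.4781 : 0.5219
Thallium pattern (n=2): 0.08714304 : 0.41611392 : 0.49674304
Convolve the two distributions (both contribute in 2-u steps):
  M: 0.4781×0.08714304 = 0.041663
  M+2: 0.4781×0.41611392 + 0.5219×0.08714304 = 0.244424
  M+4: 0.4781×0.49674304 + 0.5219×0.41611392 = 0.454663
  M+6: 0.5219×0.49674304 = 0.259250
Scale to base peak (0.454663) = 100: 9.16 : 53.76 : 100.00 : 57.02

9.16 : 53.76 : 100.00 : 57.02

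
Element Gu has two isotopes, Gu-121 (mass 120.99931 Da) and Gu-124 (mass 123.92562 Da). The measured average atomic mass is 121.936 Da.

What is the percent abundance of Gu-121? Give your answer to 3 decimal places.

67.991%

With x = fraction of Gu-121 (so Gu-124 is 1 − x):
120.99931·x + 123.92562·(1 − x) = 121.936
(120.99931 − 123.92562)·x = 121.936 − 123.92562
x = -1.98962 / -2.92631 = 0.67991 → 67.991% Gu-121, 32.009% Gu-124.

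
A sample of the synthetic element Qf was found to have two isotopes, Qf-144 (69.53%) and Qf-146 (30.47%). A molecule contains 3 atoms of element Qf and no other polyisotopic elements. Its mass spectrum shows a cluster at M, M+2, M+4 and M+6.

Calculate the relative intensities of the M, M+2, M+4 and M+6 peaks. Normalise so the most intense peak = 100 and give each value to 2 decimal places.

Expanding (0.6953 + 0.3047)^3:
P(M) = 0.6953^3 = 0.336137
P(M+2) = 3 × 0.6953^2 × 0.3047^1 = 0.441914
P(M+4) = 3 × 0.6953^1 × 0.3047^2 = 0.193659
P(M+6) = 0.3047^3 = 0.028289
The M+2 peak is largest (0.441914); scaling to 100 gives 76.06 : 100.00 : 43.82 : 6.40.

76.06 : 100.00 : 43.82 : 6.40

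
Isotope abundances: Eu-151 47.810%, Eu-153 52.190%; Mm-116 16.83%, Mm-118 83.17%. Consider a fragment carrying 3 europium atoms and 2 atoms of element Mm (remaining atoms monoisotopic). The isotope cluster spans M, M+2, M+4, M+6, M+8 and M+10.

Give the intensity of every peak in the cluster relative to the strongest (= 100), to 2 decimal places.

0.86 : 11.28 : 51.77 : 100.00 : 85.89 : 27.24

Europium pattern (n=3): 0.10928391 : 0.3578871 : 0.39067407 : 0.14215492
Element Mm pattern (n=2): 0.02832489 : 0.27995022 : 0.69172489
Convolve the two distributions (both contribute in 2-u steps):
  M: 0.10928391×0.02832489 = 0.003095
  M+2: 0.10928391×0.27995022 + 0.3578871×0.02832489 = 0.040731
  M+4: 0.10928391×0.69172489 + 0.3578871×0.27995022 + 0.39067407×0.02832489 = 0.186851
  M+6: 0.3578871×0.69172489 + 0.39067407×0.27995022 + 0.14215492×0.02832489 = 0.360955
  M+8: 0.39067407×0.69172489 + 0.14215492×0.27995022 = 0.310035
  M+10: 0.14215492×0.69172489 = 0.098332
Scale to base peak (0.360955) = 100: 0.86 : 11.28 : 51.77 : 100.00 : 85.89 : 27.24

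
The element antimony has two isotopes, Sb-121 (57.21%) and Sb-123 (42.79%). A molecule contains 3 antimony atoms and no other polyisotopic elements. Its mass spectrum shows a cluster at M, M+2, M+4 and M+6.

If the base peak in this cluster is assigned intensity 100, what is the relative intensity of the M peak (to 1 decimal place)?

44.6

(0.5721 + 0.4279)^3 gives M 0.1872, M+2 0.4202, M+4 0.3143, M+6 0.0783; the largest is M+2.
P(M+2) = C(3,1) × 0.5721^2 × 0.4279^1 = 3 × 0.32729841 × 0.4279 = 0.420153 (base)
P(M) = C(3,0) × 0.5721^3 × 0.4279^0 = 1 × 0.18724742 × 1.0000 = 0.187247
Relative intensity = 0.187247 / 0.420153 × 100 = 44.6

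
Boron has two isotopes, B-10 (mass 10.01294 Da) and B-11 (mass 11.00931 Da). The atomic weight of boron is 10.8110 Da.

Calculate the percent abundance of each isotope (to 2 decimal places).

B-10: 19.90%, B-11: 80.10%

With x = fraction of B-10 (so B-11 is 1 − x):
10.01294·x + 11.00931·(1 − x) = 10.8110
(10.01294 − 11.00931)·x = 10.8110 − 11.00931
x = -0.19831 / -0.99637 = 0.19903 → 19.90% B-10, 80.10% B-11.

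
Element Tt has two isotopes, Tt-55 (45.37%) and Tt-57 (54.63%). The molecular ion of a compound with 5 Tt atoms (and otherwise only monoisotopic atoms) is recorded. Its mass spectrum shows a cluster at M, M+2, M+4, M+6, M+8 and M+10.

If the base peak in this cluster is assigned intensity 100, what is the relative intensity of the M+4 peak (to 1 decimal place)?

(0.4537 + 0.5463)^5 gives M 0.0192, M+2 0.1157, M+4 0.2787, M+6 0.3356, M+8 0.2021, M+10 0.0487; the largest is M+6.
P(M+6) = C(5,3) × 0.4537^2 × 0.5463^3 = 10 × 0.20584369 × 0.16303979 = 0.335607 (base)
P(M+4) = C(5,2) × 0.4537^3 × 0.5463^2 = 10 × 0.09339128 × 0.29844369 = 0.278720
Relative intensity = 0.278720 / 0.335607 × 100 = 83.0

83.0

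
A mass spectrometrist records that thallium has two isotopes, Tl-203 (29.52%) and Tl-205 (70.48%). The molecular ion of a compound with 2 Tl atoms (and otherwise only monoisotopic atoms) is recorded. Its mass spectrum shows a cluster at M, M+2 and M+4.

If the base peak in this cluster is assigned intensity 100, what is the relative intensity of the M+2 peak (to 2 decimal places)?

83.77

Term probabilities: M 0.0871, M+2 0.4161, M+4 0.4967. Base peak = M+4.
P(M+4) = C(2,2) × 0.2952^0 × 0.7048^2 = 1 × 1.0000 × 0.49674304 = 0.496743 (base)
P(M+2) = C(2,1) × 0.2952^1 × 0.7048^1 = 2 × 0.2952 × 0.7048 = 0.416114
Relative intensity = 0.416114 / 0.496743 × 100 = 83.77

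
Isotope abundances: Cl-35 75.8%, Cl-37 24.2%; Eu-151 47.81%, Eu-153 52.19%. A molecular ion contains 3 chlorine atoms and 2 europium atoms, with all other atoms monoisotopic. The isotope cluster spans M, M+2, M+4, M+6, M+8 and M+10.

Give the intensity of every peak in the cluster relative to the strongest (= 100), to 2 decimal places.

Chlorine pattern (n=3): 0.43551951 : 0.41713346 : 0.13317454 : 0.01417249
Europium pattern (n=2): 0.22857961 : 0.49904078 : 0.27237961
Convolve the two distributions (both contribute in 2-u steps):
  M: 0.43551951×0.22857961 = 0.099551
  M+2: 0.43551951×0.49904078 + 0.41713346×0.22857961 = 0.312690
  M+4: 0.43551951×0.27237961 + 0.41713346×0.49904078 + 0.13317454×0.22857961 = 0.357234
  M+6: 0.41713346×0.27237961 + 0.13317454×0.49904078 + 0.01417249×0.22857961 = 0.183318
  M+8: 0.13317454×0.27237961 + 0.01417249×0.49904078 = 0.043347
  M+10: 0.01417249×0.27237961 = 0.003860
Scale to base peak (0.357234) = 100: 27.87 : 87.53 : 100.00 : 51.32 : 12.13 : 1.08

27.87 : 87.53 : 100.00 : 51.32 : 12.13 : 1.08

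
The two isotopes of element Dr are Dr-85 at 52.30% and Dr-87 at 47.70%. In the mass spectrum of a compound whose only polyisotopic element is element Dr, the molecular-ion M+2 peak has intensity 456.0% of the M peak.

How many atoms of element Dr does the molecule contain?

5

The M+2/M ratio from n Dr atoms is n · q/p = n · 0.4770/0.5230.
n = 4.560 × 0.5230/0.4770 = 5.00 ≈ 5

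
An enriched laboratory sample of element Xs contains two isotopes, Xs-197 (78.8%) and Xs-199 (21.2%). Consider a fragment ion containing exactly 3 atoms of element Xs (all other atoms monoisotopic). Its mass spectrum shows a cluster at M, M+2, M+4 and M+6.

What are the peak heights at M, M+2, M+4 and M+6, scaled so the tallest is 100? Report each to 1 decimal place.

100.0 : 80.7 : 21.7 : 1.9

Each Xs atom is independently Xs-197 (p = 0.788) or Xs-199 (q = 0.212); the cluster is the binomial expansion (p + q)^3.
P(M) = 0.788^3 = 0.489304
P(M+2) = 3 × 0.788^2 × 0.212^1 = 0.394920
P(M+4) = 3 × 0.788^1 × 0.212^2 = 0.106248
P(M+6) = 0.212^3 = 0.009528
The M peak is largest (0.489304); scaling to 100 gives 100.0 : 80.7 : 21.7 : 1.9.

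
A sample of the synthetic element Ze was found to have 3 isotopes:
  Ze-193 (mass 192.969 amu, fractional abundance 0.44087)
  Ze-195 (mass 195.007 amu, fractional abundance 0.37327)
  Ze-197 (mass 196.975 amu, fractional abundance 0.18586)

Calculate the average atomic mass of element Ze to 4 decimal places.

194.4743 amu

Average mass = Σ (abundance × isotope mass) = 0.44087 × 192.969 + 0.37327 × 195.007 + 0.18586 × 196.975
= 85.07424 + 72.79026 + 36.60977 = 194.47427 amu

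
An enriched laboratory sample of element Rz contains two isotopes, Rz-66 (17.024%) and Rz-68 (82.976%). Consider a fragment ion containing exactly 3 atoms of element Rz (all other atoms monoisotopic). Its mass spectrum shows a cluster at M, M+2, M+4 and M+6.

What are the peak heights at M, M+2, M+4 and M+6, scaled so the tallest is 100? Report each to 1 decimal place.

0.9 : 12.6 : 61.6 : 100.0

The 3 Rz atoms are independent, so intensities follow the terms of (0.17024 + 0.82976)^3.
P(M) = 0.17024^3 = 0.004934
P(M+2) = 3 × 0.17024^2 × 0.82976^1 = 0.072143
P(M+4) = 3 × 0.17024^1 × 0.82976^2 = 0.351632
P(M+6) = 0.82976^3 = 0.571291
The M+6 peak is largest (0.571291); scaling to 100 gives 0.9 : 12.6 : 61.6 : 100.0.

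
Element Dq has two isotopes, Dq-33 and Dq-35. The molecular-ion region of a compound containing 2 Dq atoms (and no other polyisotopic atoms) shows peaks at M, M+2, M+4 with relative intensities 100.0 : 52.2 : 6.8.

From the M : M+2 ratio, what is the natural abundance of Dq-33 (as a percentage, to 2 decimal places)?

If p is the fraction of Dq that is Dq-33, then I(M+2)/I(M) = [C(2,1)·p^1·(1−p)] / p^2 = 2·(1−p)/p = 52.2/100.0 = 0.5220
(1−p)/p = 0.5220/2 = 0.2610  ⇒  p = 1/(1 + 0.2610) = 0.7930
Dq-33: 79.30%, Dq-35: 20.70%.

79.30%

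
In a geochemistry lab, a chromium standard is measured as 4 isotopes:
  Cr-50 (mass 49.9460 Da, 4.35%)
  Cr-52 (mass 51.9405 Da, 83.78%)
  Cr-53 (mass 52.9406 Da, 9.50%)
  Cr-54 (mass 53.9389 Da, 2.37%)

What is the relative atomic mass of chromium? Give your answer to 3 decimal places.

51.996 Da

Weight each isotope mass by its fractional abundance: 0.0435 × 49.9460 + 0.8378 × 51.9405 + 0.0950 × 52.9406 + 0.0237 × 53.9389
= 2.17265 + 43.51575 + 5.02936 + 1.27835 = 51.99611 Da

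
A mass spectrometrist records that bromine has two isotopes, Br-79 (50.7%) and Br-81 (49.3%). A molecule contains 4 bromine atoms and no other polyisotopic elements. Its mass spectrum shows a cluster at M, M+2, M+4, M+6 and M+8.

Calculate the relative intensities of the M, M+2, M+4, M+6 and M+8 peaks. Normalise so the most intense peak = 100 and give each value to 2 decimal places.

17.63 : 68.56 : 100.00 : 64.83 : 15.76

Each Br atom is independently Br-79 (p = 0.507) or Br-81 (q = 0.493); the cluster is the binomial expansion (p + q)^4.
P(M) = 0.507^4 = 0.066074
P(M+2) = 4 × 0.507^3 × 0.493^1 = 0.256999
P(M+4) = 6 × 0.507^2 × 0.493^2 = 0.374853
P(M+6) = 4 × 0.507^1 × 0.493^3 = 0.243001
P(M+8) = 0.493^4 = 0.059073
The M+4 peak is largest (0.374853); scaling to 100 gives 17.63 : 68.56 : 100.00 : 64.83 : 15.76.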